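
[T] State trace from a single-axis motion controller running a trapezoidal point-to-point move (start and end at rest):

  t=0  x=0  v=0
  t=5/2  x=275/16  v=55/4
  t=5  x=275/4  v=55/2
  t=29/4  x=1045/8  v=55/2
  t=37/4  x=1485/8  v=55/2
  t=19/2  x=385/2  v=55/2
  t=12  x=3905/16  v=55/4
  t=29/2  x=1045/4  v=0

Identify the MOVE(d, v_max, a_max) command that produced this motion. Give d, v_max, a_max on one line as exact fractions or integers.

final state: t=29/2, x=1045/4, v=0 → d = 1045/4
a_max = (55/4−0)/(5/2−0) = 11/2
max v = 55/2 over t∈[5,19/2] → v_max = 55/2
check: 55/2·(5+9/2) = 1045/4 ✓

d=1045/4 v_max=55/2 a_max=11/2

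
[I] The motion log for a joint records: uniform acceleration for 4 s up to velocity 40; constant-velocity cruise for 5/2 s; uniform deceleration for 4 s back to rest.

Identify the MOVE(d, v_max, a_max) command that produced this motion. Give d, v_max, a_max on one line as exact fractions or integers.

d=260 v_max=40 a_max=10

a_max = 40/4 = 10
d_a = ½·40·4 = 80; d_c = 40·5/2 = 100
d = 2·80 + 100 = 260
t_c = 5/2 > 0 ⇒ limit active, v_max = 40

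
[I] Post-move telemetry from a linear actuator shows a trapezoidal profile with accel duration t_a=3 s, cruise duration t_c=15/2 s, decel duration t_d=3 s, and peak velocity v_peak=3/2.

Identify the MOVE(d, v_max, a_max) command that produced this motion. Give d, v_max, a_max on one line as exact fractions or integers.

d=63/4 v_max=3/2 a_max=1/2

a_max = (3/2)/3 = 1/2
d_a = ½·3/2·3 = 9/4; d_c = 3/2·15/2 = 45/4
d = 2·9/4 + 45/4 = 63/4
t_c = 15/2 > 0 so v_max = 3/2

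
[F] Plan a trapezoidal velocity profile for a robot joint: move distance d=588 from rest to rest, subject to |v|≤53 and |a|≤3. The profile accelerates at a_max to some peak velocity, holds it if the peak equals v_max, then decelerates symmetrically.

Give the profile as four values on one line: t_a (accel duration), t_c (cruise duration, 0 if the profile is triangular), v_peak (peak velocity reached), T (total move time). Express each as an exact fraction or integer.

t_a=14 t_c=0 v_peak=42 T=28

(v_max)²/a_max = 53²/3 = 2809/3
588 < 2809/3 so t_c = 0
v_peak = √(588·3) = √1764 = 42
t_a = 42/3 = 14; t_c = 0
T = 2·14 = 28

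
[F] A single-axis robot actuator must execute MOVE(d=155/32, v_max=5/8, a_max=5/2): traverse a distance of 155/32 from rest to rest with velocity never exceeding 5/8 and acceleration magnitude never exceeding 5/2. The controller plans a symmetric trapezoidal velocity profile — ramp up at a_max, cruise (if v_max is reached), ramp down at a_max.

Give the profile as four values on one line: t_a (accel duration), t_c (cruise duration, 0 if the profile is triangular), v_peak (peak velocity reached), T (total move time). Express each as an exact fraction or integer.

(v_max)²/a_max = (5/8)²/(5/2) = 5/32
155/32 ≥ 5/32 → trapezoidal
t_a = (5/8)/(5/2) = 1/4; v_peak = 5/8
d_cruise = 155/32 − 5/32 = 75/16; t_c = (75/16)/(5/8) = 15/2
T = 2·1/4 + 15/2 = 8

t_a=1/4 t_c=15/2 v_peak=5/8 T=8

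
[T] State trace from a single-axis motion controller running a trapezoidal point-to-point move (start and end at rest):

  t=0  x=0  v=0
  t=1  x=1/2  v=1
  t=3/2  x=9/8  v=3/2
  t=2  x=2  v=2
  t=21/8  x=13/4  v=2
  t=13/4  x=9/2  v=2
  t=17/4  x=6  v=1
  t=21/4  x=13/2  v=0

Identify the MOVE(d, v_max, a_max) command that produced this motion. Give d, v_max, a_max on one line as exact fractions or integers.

final state: t=21/4, x=13/2, v=0 → d = 13/2
a_max = (1−0)/(1−0) = 1
max v = 2 over t∈[2,13/4] → v_max = 2
check: 2·(2+5/4) = 13/2 ✓

d=13/2 v_max=2 a_max=1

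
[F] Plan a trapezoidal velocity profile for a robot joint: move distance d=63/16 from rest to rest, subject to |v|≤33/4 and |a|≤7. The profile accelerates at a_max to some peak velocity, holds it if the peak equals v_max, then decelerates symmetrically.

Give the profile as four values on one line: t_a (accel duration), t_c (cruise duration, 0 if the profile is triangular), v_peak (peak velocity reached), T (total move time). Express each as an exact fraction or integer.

t_a=3/4 t_c=0 v_peak=21/4 T=3/2

v_max²/a_max = (33/4)²/7 = 1089/112
63/16 < 1089/112 → triangular
v_peak = √(63/16·7) = √(441/16) = 21/4
t_a = (21/4)/7 = 3/4; t_c = 0
T = 2·3/4 = 3/2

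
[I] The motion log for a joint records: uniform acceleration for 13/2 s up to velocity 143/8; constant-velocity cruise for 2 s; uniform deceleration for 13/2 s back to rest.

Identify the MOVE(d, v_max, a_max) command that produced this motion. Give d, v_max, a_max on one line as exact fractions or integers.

d=2431/16 v_max=143/8 a_max=11/4

a_max = (143/8)/(13/2) = 11/4
d_a = ½·143/8·13/2 = 1859/32; d_c = 143/8·2 = 143/4
d = 2·1859/32 + 143/4 = 2431/16
t_c = 2 > 0 ⇒ limit active, v_max = 143/8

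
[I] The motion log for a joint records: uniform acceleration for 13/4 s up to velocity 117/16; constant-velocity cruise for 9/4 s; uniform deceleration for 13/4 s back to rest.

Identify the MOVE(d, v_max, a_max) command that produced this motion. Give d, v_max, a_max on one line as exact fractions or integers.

a_max = (117/16)/(13/4) = 9/4
d_a = ½·117/16·13/4 = 1521/128; d_c = 117/16·9/4 = 1053/64
d = 2·1521/128 + 1053/64 = 1287/32
t_c = 9/4 > 0 so v_max = 117/16

d=1287/32 v_max=117/16 a_max=9/4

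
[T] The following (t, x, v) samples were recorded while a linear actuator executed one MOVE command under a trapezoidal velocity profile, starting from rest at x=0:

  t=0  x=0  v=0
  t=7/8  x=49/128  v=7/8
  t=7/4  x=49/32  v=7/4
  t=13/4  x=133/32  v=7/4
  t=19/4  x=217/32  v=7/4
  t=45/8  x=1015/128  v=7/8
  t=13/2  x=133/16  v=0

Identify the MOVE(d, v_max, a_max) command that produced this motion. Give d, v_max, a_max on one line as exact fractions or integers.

final state: t=13/2, x=133/16, v=0 → d = 133/16
a_max = (7/8−0)/(7/8−0) = 1
max v = 7/4 over t∈[7/4,19/4] → v_max = 7/4
check: 7/4·(7/4+3) = 133/16 ✓

d=133/16 v_max=7/4 a_max=1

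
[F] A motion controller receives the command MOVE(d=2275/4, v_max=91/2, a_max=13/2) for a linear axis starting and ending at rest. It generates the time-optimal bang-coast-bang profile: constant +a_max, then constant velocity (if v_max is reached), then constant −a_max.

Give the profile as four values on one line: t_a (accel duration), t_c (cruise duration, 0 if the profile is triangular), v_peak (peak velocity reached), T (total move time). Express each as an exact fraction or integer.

t_a=7 t_c=11/2 v_peak=91/2 T=39/2

(v_max)²/a_max = (91/2)²/(13/2) = 637/2
2275/4 ≥ 637/2 ⇒ cruise phase
t_a = (91/2)/(13/2) = 7; v_peak = 91/2
d_cruise = 2275/4 − 637/2 = 1001/4; t_c = (1001/4)/(91/2) = 11/2
T = 2·7 + 11/2 = 39/2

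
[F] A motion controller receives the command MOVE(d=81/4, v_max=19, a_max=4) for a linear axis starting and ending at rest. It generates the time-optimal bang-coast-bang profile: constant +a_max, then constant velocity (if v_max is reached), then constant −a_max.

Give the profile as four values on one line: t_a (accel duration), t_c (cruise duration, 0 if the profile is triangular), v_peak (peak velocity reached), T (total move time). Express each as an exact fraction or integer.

v_max²/a_max = 19²/4 = 361/4
81/4 < 361/4 ⇒ no cruise
v_peak = √(81/4·4) = √81 = 9
t_a = 9/4; t_c = 0
T = 2·9/4 = 9/2

t_a=9/4 t_c=0 v_peak=9 T=9/2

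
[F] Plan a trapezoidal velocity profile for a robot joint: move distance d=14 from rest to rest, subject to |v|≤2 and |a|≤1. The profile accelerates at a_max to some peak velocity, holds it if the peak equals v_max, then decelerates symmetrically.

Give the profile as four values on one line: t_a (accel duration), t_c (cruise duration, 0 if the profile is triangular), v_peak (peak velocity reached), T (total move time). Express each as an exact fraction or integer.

(v_max)²/a_max = 2²/1 = 4
14 ≥ 4 → trapezoidal
t_a = 2/1 = 2; v_peak = 2
d_cruise = 14 − 4 = 10; t_c = 10/2 = 5
T = 2·2 + 5 = 9

t_a=2 t_c=5 v_peak=2 T=9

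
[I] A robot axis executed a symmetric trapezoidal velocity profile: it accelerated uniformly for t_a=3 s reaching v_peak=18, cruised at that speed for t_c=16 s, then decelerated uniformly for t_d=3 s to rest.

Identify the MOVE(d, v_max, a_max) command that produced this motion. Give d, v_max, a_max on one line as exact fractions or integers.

a_max = 18/3 = 6
d_a = ½·18·3 = 27; d_c = 18·16 = 288
d = 2·27 + 288 = 342
t_c = 16 > 0 → v_max = v_peak = 18

d=342 v_max=18 a_max=6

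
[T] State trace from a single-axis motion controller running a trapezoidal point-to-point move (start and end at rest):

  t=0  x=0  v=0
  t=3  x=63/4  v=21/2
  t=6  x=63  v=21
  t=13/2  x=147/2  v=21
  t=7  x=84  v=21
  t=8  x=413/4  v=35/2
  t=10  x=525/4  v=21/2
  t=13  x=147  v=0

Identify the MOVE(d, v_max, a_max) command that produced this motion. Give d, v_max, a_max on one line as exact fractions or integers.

final state: t=13, x=147, v=0 → d = 147
a_max = (21/2−0)/(3−0) = 7/2
max v = 21 over t∈[6,7] → v_max = 21
check: 21·(6+1) = 147 ✓

d=147 v_max=21 a_max=7/2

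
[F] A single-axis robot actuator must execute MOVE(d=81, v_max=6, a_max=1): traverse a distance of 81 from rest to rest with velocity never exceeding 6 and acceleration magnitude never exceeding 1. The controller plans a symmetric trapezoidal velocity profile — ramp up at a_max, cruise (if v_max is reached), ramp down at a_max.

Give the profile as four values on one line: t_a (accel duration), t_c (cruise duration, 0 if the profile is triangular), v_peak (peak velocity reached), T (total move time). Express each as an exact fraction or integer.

vₘ²/aₘ = 6²/1 = 36
81 ≥ 36 → trapezoidal
t_a = 6/1 = 6; v_peak = 6
d_cruise = 81 − 36 = 45; t_c = 45/6 = 15/2
T = 2·6 + 15/2 = 39/2

t_a=6 t_c=15/2 v_peak=6 T=39/2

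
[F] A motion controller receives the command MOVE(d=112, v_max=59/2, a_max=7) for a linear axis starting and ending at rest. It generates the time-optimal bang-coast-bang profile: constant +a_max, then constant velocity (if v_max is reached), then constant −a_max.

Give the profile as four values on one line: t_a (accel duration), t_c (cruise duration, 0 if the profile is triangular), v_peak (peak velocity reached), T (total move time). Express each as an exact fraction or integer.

vₘ²/aₘ = (59/2)²/7 = 3481/28
112 < 3481/28 so t_c = 0
v_peak = √(112·7) = √784 = 28
t_a = 28/7 = 4; t_c = 0
T = 2·4 = 8

t_a=4 t_c=0 v_peak=28 T=8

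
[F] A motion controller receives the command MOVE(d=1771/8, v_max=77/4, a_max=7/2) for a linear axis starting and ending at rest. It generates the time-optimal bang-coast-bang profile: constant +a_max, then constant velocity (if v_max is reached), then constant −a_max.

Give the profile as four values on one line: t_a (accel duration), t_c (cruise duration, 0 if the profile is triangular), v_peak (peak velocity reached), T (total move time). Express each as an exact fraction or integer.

t_a=11/2 t_c=6 v_peak=77/4 T=17

v_max²/a_max = (77/4)²/(7/2) = 847/8
1771/8 ≥ 847/8 so v_max reached
t_a = (77/4)/(7/2) = 11/2; v_peak = 77/4
d_cruise = 1771/8 − 847/8 = 231/2; t_c = (231/2)/(77/4) = 6
T = 2·11/2 + 6 = 17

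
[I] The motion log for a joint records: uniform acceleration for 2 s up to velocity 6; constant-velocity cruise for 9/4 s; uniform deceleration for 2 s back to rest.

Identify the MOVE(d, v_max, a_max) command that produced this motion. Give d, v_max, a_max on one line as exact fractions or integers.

a_max = 6/2 = 3
d_a = ½·6·2 = 6; d_c = 6·9/4 = 27/2
d = 2·6 + 27/2 = 51/2
t_c = 9/4 > 0 ⇒ limit active, v_max = 6

d=51/2 v_max=6 a_max=3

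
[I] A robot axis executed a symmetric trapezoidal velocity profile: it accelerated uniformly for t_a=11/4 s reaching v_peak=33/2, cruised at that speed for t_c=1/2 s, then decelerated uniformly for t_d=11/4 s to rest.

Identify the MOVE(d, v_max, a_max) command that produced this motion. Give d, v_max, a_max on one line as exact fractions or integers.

d=429/8 v_max=33/2 a_max=6

a_max = (33/2)/(11/4) = 6
d_a = ½·33/2·11/4 = 363/16; d_c = 33/2·1/2 = 33/4
d = 2·363/16 + 33/4 = 429/8
t_c = 1/2 > 0 so v_max = 33/2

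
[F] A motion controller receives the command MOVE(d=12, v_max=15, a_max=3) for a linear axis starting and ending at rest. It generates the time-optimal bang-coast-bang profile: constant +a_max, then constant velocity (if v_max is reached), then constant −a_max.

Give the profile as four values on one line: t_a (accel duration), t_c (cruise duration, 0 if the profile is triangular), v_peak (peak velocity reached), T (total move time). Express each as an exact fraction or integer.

(v_max)²/a_max = 15²/3 = 75
12 < 75 ⇒ no cruise
v_peak = √(12·3) = √36 = 6
t_a = 6/3 = 2; t_c = 0
T = 2·2 = 4

t_a=2 t_c=0 v_peak=6 T=4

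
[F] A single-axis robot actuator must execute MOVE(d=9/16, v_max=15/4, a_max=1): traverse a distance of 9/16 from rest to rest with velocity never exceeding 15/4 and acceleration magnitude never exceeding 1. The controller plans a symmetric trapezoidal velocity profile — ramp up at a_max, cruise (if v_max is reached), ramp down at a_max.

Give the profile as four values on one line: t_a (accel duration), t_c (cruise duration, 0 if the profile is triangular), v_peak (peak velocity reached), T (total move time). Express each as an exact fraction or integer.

t_a=3/4 t_c=0 v_peak=3/4 T=3/2

vₘ²/aₘ = (15/4)²/1 = 225/16
9/16 < 225/16 → triangular
v_peak = √(9/16·1) = √(9/16) = 3/4
t_a = (3/4)/1 = 3/4; t_c = 0
T = 2·3/4 = 3/2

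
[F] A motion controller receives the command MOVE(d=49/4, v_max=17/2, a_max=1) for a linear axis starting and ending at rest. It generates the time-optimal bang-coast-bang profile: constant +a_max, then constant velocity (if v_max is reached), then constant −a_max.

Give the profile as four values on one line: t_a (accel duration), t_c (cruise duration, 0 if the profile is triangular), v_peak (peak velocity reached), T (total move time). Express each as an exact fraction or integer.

vₘ²/aₘ = (17/2)²/1 = 289/4
49/4 < 289/4 → triangular
v_peak = √(49/4·1) = √(49/4) = 7/2
t_a = (7/2)/1 = 7/2; t_c = 0
T = 2·7/2 = 7

t_a=7/2 t_c=0 v_peak=7/2 T=7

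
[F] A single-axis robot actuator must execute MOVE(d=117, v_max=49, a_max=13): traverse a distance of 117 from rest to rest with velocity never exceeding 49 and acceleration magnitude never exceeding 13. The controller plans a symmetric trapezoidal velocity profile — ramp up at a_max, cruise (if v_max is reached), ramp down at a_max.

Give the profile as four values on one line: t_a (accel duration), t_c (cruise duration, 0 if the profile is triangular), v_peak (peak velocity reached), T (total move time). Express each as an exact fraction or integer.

t_a=3 t_c=0 v_peak=39 T=6

(v_max)²/a_max = 49²/13 = 2401/13
117 < 2401/13 → triangular
v_peak = √(117·13) = √1521 = 39
t_a = 39/13 = 3; t_c = 0
T = 2·3 = 6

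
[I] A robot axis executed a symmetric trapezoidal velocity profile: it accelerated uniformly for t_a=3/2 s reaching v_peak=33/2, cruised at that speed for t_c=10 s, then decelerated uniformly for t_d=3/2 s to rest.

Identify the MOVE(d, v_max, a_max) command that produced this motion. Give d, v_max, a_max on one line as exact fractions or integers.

a_max = (33/2)/(3/2) = 11
d_a = ½·33/2·3/2 = 99/8; d_c = 33/2·10 = 165
d = 2·99/8 + 165 = 759/4
t_c = 10 > 0 ⇒ limit active, v_max = 33/2

d=759/4 v_max=33/2 a_max=11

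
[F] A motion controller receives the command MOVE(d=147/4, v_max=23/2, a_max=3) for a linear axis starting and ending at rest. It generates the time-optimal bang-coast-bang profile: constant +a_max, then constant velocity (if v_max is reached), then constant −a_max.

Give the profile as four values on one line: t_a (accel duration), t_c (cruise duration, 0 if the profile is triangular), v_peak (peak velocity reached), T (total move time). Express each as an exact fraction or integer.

(v_max)²/a_max = (23/2)²/3 = 529/12
147/4 < 529/12 so t_c = 0
v_peak = √(147/4·3) = √(441/4) = 21/2
t_a = (21/2)/3 = 7/2; t_c = 0
T = 2·7/2 = 7

t_a=7/2 t_c=0 v_peak=21/2 T=7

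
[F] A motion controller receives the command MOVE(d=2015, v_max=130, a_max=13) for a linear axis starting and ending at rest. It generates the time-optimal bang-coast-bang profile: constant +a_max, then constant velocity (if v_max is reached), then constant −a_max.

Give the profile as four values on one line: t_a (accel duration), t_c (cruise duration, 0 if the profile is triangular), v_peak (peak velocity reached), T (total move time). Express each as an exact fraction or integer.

t_a=10 t_c=11/2 v_peak=130 T=51/2

v_max²/a_max = 130²/13 = 1300
2015 ≥ 1300 ⇒ cruise phase
t_a = 130/13 = 10; v_peak = 130
d_cruise = 2015 − 1300 = 715; t_c = 715/130 = 11/2
T = 2·10 + 11/2 = 51/2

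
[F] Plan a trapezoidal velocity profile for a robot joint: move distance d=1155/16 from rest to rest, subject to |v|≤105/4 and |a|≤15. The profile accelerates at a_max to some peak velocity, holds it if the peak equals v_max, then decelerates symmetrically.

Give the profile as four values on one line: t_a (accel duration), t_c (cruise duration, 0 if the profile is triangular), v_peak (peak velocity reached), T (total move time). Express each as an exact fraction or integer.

(v_max)²/a_max = (105/4)²/15 = 735/16
1155/16 ≥ 735/16 ⇒ cruise phase
t_a = (105/4)/15 = 7/4; v_peak = 105/4
d_cruise = 1155/16 − 735/16 = 105/4; t_c = (105/4)/(105/4) = 1
T = 2·7/4 + 1 = 9/2

t_a=7/4 t_c=1 v_peak=105/4 T=9/2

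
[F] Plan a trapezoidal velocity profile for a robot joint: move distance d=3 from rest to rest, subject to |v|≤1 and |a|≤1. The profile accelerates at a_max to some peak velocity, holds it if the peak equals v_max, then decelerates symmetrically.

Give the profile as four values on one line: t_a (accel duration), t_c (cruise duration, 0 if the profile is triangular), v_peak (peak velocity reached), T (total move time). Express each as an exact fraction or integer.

vₘ²/aₘ = 1²/1 = 1
3 ≥ 1 → trapezoidal
t_a = 1/1 = 1; v_peak = 1
d_cruise = 3 − 1 = 2; t_c = 2/1 = 2
T = 2·1 + 2 = 4

t_a=1 t_c=2 v_peak=1 T=4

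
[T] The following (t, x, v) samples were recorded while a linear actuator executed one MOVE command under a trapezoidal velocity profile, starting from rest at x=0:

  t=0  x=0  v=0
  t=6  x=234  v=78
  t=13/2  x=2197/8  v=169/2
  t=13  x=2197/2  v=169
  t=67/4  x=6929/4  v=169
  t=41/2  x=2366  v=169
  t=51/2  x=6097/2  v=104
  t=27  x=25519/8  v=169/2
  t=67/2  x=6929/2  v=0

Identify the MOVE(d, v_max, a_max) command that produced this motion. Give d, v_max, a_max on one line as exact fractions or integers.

d=6929/2 v_max=169 a_max=13

final state: t=67/2, x=6929/2, v=0 → d = 6929/2
a_max = (78−0)/(6−0) = 13
max v = 169 over t∈[13,41/2] → v_max = 169
check: 169·(13+15/2) = 6929/2 ✓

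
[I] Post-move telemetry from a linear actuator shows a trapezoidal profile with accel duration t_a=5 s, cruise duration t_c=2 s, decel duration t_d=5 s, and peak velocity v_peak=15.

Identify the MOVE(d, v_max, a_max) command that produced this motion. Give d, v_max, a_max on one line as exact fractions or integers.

d=105 v_max=15 a_max=3

a_max = 15/5 = 3
d_a = ½·15·5 = 75/2; d_c = 15·2 = 30
d = 2·75/2 + 30 = 105
t_c = 2 > 0 ⇒ limit active, v_max = 15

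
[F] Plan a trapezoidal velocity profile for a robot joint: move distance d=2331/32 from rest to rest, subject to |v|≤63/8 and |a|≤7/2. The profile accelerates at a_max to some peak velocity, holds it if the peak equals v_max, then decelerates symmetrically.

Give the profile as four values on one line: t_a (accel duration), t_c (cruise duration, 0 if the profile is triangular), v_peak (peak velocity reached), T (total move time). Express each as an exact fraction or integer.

v_max²/a_max = (63/8)²/(7/2) = 567/32
2331/32 ≥ 567/32 so v_max reached
t_a = (63/8)/(7/2) = 9/4; v_peak = 63/8
d_cruise = 2331/32 − 567/32 = 441/8; t_c = (441/8)/(63/8) = 7
T = 2·9/4 + 7 = 23/2

t_a=9/4 t_c=7 v_peak=63/8 T=23/2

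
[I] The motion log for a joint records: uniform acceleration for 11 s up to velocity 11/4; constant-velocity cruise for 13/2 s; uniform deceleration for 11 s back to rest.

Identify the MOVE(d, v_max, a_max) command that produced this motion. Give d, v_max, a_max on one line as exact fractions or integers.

d=385/8 v_max=11/4 a_max=1/4

a_max = (11/4)/11 = 1/4
d_a = ½·11/4·11 = 121/8; d_c = 11/4·13/2 = 143/8
d = 2·121/8 + 143/8 = 385/8
t_c = 13/2 > 0 → v_max = v_peak = 11/4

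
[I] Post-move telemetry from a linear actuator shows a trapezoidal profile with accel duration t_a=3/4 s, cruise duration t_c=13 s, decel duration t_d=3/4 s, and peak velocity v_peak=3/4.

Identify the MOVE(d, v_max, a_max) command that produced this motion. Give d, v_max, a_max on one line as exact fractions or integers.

d=165/16 v_max=3/4 a_max=1

a_max = (3/4)/(3/4) = 1
d_a = ½·3/4·3/4 = 9/32; d_c = 3/4·13 = 39/4
d = 2·9/32 + 39/4 = 165/16
t_c = 13 > 0 so v_max = 3/4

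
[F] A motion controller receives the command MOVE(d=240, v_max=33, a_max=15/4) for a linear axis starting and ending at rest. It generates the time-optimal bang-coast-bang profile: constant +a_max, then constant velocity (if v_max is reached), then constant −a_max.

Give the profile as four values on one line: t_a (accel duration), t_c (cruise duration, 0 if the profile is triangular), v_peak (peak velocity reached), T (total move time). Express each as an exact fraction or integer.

(v_max)²/a_max = 33²/(15/4) = 1452/5
240 < 1452/5 so t_c = 0
v_peak = √(240·15/4) = √900 = 30
t_a = 30/(15/4) = 8; t_c = 0
T = 2·8 = 16

t_a=8 t_c=0 v_peak=30 T=16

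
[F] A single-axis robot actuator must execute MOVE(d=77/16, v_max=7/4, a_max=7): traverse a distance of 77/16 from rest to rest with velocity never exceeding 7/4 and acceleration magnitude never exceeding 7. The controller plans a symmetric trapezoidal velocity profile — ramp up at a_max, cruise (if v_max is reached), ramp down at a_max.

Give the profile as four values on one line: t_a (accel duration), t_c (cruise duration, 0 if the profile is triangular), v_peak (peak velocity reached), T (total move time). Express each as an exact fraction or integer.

t_a=1/4 t_c=5/2 v_peak=7/4 T=3

vₘ²/aₘ = (7/4)²/7 = 7/16
77/16 ≥ 7/16 so v_max reached
t_a = (7/4)/7 = 1/4; v_peak = 7/4
d_cruise = 77/16 − 7/16 = 35/8; t_c = (35/8)/(7/4) = 5/2
T = 2·1/4 + 5/2 = 3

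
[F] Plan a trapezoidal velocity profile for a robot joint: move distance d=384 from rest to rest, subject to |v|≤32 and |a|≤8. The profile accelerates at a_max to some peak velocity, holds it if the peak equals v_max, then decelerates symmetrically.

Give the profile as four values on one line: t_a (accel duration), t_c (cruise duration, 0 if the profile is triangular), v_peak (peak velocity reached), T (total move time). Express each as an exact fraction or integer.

v_max²/a_max = 32²/8 = 128
384 ≥ 128 so v_max reached
t_a = 32/8 = 4; v_peak = 32
d_cruise = 384 − 128 = 256; t_c = 256/32 = 8
T = 2·4 + 8 = 16

t_a=4 t_c=8 v_peak=32 T=16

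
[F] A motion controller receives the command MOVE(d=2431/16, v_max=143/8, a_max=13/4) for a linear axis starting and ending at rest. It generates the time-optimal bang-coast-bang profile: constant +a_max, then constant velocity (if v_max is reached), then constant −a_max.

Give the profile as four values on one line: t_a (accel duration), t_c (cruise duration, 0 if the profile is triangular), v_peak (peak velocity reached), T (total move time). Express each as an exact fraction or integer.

t_a=11/2 t_c=3 v_peak=143/8 T=14

vₘ²/aₘ = (143/8)²/(13/4) = 1573/16
2431/16 ≥ 1573/16 so v_max reached
t_a = (143/8)/(13/4) = 11/2; v_peak = 143/8
d_cruise = 2431/16 − 1573/16 = 429/8; t_c = (429/8)/(143/8) = 3
T = 2·11/2 + 3 = 14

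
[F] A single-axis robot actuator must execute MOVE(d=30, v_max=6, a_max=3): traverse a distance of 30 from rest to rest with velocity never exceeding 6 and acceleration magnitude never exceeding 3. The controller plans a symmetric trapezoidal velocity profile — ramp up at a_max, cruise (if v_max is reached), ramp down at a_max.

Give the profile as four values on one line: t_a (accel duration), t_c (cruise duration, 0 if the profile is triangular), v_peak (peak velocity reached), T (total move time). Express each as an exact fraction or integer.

t_a=2 t_c=3 v_peak=6 T=7

(v_max)²/a_max = 6²/3 = 12
30 ≥ 12 → trapezoidal
t_a = 6/3 = 2; v_peak = 6
d_cruise = 30 − 12 = 18; t_c = 18/6 = 3
T = 2·2 + 3 = 7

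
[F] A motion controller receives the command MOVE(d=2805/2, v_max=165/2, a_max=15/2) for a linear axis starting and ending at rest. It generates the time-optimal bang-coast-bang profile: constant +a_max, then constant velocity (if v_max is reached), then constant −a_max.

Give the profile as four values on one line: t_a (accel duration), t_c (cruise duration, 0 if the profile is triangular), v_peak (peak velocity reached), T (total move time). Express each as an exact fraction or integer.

vₘ²/aₘ = (165/2)²/(15/2) = 1815/2
2805/2 ≥ 1815/2 so v_max reached
t_a = (165/2)/(15/2) = 11; v_peak = 165/2
d_cruise = 2805/2 − 1815/2 = 495; t_c = 495/(165/2) = 6
T = 2·11 + 6 = 28

t_a=11 t_c=6 v_peak=165/2 T=28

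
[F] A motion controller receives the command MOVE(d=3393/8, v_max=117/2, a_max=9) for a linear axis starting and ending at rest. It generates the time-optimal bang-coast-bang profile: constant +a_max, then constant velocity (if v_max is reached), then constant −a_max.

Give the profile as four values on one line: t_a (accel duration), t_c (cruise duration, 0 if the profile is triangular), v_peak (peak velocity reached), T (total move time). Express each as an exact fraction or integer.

(v_max)²/a_max = (117/2)²/9 = 1521/4
3393/8 ≥ 1521/4 so v_max reached
t_a = (117/2)/9 = 13/2; v_peak = 117/2
d_cruise = 3393/8 − 1521/4 = 351/8; t_c = (351/8)/(117/2) = 3/4
T = 2·13/2 + 3/4 = 55/4

t_a=13/2 t_c=3/4 v_peak=117/2 T=55/4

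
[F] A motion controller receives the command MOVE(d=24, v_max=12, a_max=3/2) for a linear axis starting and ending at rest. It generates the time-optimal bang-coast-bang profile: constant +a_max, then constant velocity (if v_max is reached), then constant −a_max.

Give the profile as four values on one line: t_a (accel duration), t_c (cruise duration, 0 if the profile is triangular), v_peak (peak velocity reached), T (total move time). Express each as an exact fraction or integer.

(v_max)²/a_max = 12²/(3/2) = 96
24 < 96 ⇒ no cruise
v_peak = √(24·3/2) = √36 = 6
t_a = 6/(3/2) = 4; t_c = 0
T = 2·4 = 8

t_a=4 t_c=0 v_peak=6 T=8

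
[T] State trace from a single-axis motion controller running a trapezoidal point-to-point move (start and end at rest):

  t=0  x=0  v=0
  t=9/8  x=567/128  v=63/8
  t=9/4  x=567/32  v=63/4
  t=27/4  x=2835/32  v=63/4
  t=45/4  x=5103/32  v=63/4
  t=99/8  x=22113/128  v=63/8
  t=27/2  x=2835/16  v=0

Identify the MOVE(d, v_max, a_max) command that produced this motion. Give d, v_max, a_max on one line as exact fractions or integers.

d=2835/16 v_max=63/4 a_max=7

final state: t=27/2, x=2835/16, v=0 → d = 2835/16
a_max = (63/8−0)/(9/8−0) = 7
max v = 63/4 over t∈[9/4,45/4] → v_max = 63/4
check: 63/4·(9/4+9) = 2835/16 ✓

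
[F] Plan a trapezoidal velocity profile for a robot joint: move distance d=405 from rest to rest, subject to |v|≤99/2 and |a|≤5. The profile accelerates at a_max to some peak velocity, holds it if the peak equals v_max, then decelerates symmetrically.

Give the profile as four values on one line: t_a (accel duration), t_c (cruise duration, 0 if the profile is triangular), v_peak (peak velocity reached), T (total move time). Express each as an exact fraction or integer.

t_a=9 t_c=0 v_peak=45 T=18

vₘ²/aₘ = (99/2)²/5 = 9801/20
405 < 9801/20 so t_c = 0
v_peak = √(405·5) = √2025 = 45
t_a = 45/5 = 9; t_c = 0
T = 2·9 = 18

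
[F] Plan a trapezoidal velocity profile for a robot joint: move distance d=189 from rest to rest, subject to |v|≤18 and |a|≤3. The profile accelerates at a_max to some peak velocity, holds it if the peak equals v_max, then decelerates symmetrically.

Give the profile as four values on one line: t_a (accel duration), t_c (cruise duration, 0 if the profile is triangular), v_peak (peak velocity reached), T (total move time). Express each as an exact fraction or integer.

v_max²/a_max = 18²/3 = 108
189 ≥ 108 → trapezoidal
t_a = 18/3 = 6; v_peak = 18
d_cruise = 189 − 108 = 81; t_c = 81/18 = 9/2
T = 2·6 + 9/2 = 33/2

t_a=6 t_c=9/2 v_peak=18 T=33/2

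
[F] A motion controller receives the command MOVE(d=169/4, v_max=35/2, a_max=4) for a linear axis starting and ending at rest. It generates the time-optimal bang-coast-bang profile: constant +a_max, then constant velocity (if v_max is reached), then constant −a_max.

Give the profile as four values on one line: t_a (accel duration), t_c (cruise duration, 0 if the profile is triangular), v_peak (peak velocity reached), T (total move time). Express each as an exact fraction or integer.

t_a=13/4 t_c=0 v_peak=13 T=13/2

vₘ²/aₘ = (35/2)²/4 = 1225/16
169/4 < 1225/16 so t_c = 0
v_peak = √(169/4·4) = √169 = 13
t_a = 13/4; t_c = 0
T = 2·13/4 = 13/2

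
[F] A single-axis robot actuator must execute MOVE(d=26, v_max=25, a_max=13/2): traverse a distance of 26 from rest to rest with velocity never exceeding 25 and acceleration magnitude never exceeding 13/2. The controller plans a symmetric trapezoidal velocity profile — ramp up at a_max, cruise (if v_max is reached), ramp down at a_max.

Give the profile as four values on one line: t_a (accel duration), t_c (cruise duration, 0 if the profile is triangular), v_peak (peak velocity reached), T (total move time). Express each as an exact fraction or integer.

vₘ²/aₘ = 25²/(13/2) = 1250/13
26 < 1250/13 ⇒ no cruise
v_peak = √(26·13/2) = √169 = 13
t_a = 13/(13/2) = 2; t_c = 0
T = 2·2 = 4

t_a=2 t_c=0 v_peak=13 T=4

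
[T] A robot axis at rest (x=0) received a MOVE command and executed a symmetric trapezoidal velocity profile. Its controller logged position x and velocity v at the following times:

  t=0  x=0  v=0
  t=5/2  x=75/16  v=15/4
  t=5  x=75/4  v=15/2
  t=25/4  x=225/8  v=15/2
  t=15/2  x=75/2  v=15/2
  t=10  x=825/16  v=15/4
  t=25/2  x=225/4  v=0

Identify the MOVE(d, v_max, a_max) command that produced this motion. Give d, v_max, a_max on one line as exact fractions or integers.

d=225/4 v_max=15/2 a_max=3/2

final state: t=25/2, x=225/4, v=0 → d = 225/4
a_max = (15/4−0)/(5/2−0) = 3/2
max v = 15/2 over t∈[5,15/2] → v_max = 15/2
check: 15/2·(5+5/2) = 225/4 ✓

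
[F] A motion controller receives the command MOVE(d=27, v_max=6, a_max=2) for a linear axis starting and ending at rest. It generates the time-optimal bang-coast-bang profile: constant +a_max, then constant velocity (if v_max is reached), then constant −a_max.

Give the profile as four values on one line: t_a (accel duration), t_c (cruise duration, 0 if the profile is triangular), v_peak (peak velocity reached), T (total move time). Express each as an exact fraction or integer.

vₘ²/aₘ = 6²/2 = 18
27 ≥ 18 so v_max reached
t_a = 6/2 = 3; v_peak = 6
d_cruise = 27 − 18 = 9; t_c = 9/6 = 3/2
T = 2·3 + 3/2 = 15/2

t_a=3 t_c=3/2 v_peak=6 T=15/2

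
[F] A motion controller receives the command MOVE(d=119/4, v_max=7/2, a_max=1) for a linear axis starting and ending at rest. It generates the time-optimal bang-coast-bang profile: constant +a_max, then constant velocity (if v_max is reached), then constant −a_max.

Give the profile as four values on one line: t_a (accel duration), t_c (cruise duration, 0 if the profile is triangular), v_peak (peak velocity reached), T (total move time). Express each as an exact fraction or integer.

t_a=7/2 t_c=5 v_peak=7/2 T=12

(v_max)²/a_max = (7/2)²/1 = 49/4
119/4 ≥ 49/4 ⇒ cruise phase
t_a = (7/2)/1 = 7/2; v_peak = 7/2
d_cruise = 119/4 − 49/4 = 35/2; t_c = (35/2)/(7/2) = 5
T = 2·7/2 + 5 = 12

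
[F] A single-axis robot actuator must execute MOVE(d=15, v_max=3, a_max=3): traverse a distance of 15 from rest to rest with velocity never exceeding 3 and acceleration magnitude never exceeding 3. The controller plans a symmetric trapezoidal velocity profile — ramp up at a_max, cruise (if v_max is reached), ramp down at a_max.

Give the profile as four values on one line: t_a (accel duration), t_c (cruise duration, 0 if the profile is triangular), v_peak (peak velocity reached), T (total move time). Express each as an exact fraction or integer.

v_max²/a_max = 3²/3 = 3
15 ≥ 3 → trapezoidal
t_a = 3/3 = 1; v_peak = 3
d_cruise = 15 − 3 = 12; t_c = 12/3 = 4
T = 2·1 + 4 = 6

t_a=1 t_c=4 v_peak=3 T=6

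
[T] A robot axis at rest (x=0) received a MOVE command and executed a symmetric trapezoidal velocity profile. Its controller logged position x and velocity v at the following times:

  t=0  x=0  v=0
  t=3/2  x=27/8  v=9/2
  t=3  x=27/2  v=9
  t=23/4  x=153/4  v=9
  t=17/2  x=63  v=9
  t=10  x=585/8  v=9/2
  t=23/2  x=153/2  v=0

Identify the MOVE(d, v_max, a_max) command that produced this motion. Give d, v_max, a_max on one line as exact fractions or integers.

d=153/2 v_max=9 a_max=3

final state: t=23/2, x=153/2, v=0 → d = 153/2
a_max = (9/2−0)/(3/2−0) = 3
max v = 9 over t∈[3,17/2] → v_max = 9
check: 9·(3+11/2) = 153/2 ✓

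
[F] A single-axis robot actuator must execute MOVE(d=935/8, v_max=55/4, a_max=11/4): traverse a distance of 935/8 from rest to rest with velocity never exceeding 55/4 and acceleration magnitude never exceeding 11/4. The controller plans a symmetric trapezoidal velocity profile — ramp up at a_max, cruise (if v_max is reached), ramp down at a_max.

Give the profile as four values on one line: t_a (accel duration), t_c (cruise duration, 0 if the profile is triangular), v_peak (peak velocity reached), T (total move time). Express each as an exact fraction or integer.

vₘ²/aₘ = (55/4)²/(11/4) = 275/4
935/8 ≥ 275/4 so v_max reached
t_a = (55/4)/(11/4) = 5; v_peak = 55/4
d_cruise = 935/8 − 275/4 = 385/8; t_c = (385/8)/(55/4) = 7/2
T = 2·5 + 7/2 = 27/2

t_a=5 t_c=7/2 v_peak=55/4 T=27/2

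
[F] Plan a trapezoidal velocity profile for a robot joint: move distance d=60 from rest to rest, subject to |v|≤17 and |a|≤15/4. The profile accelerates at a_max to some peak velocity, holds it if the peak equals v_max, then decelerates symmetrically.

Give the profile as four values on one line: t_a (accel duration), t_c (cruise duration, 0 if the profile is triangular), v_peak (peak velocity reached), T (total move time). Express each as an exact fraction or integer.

v_max²/a_max = 17²/(15/4) = 1156/15
60 < 1156/15 so t_c = 0
v_peak = √(60·15/4) = √225 = 15
t_a = 15/(15/4) = 4; t_c = 0
T = 2·4 = 8

t_a=4 t_c=0 v_peak=15 T=8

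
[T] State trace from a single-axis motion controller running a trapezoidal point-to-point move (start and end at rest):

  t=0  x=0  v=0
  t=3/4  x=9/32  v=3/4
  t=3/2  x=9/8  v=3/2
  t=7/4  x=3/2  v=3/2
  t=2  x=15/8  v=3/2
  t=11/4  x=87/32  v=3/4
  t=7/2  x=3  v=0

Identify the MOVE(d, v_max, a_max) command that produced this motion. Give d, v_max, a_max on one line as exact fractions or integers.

final state: t=7/2, x=3, v=0 → d = 3
a_max = (3/4−0)/(3/4−0) = 1
max v = 3/2 over t∈[3/2,2] → v_max = 3/2
check: 3/2·(3/2+1/2) = 3 ✓

d=3 v_max=3/2 a_max=1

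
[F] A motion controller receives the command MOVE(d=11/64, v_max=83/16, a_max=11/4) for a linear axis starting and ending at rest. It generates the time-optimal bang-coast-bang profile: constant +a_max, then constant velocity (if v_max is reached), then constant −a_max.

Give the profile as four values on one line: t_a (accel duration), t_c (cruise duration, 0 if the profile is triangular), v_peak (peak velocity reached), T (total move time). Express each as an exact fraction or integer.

t_a=1/4 t_c=0 v_peak=11/16 T=1/2

(v_max)²/a_max = (83/16)²/(11/4) = 6889/704
11/64 < 6889/704 → triangular
v_peak = √(11/64·11/4) = √(121/256) = 11/16
t_a = (11/16)/(11/4) = 1/4; t_c = 0
T = 2·1/4 = 1/2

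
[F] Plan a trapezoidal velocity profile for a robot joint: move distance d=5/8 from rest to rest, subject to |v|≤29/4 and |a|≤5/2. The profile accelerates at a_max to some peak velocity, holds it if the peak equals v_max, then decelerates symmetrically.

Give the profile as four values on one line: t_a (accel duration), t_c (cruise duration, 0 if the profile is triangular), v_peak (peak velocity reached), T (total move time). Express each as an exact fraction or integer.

(v_max)²/a_max = (29/4)²/(5/2) = 841/40
5/8 < 841/40 ⇒ no cruise
v_peak = √(5/8·5/2) = √(25/16) = 5/4
t_a = (5/4)/(5/2) = 1/2; t_c = 0
T = 2·1/2 = 1

t_a=1/2 t_c=0 v_peak=5/4 T=1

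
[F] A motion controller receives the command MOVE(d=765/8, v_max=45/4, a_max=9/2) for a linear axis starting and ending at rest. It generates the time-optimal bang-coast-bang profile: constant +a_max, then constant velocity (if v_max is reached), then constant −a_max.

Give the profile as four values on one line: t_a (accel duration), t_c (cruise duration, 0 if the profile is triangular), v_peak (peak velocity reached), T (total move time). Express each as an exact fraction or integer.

t_a=5/2 t_c=6 v_peak=45/4 T=11

v_max²/a_max = (45/4)²/(9/2) = 225/8
765/8 ≥ 225/8 so v_max reached
t_a = (45/4)/(9/2) = 5/2; v_peak = 45/4
d_cruise = 765/8 − 225/8 = 135/2; t_c = (135/2)/(45/4) = 6
T = 2·5/2 + 6 = 11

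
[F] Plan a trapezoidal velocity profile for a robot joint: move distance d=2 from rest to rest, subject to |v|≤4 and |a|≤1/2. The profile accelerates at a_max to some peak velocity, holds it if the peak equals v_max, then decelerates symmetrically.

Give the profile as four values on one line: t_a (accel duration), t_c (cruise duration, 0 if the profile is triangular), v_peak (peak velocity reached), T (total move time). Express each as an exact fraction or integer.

v_max²/a_max = 4²/(1/2) = 32
2 < 32 so t_c = 0
v_peak = √(2·1/2) = √1 = 1
t_a = 1/(1/2) = 2; t_c = 0
T = 2·2 = 4

t_a=2 t_c=0 v_peak=1 T=4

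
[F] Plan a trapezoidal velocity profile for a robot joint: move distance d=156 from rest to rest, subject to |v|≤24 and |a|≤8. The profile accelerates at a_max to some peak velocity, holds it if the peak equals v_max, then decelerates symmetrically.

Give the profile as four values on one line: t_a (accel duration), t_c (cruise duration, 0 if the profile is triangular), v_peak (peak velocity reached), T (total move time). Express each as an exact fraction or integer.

vₘ²/aₘ = 24²/8 = 72
156 ≥ 72 → trapezoidal
t_a = 24/8 = 3; v_peak = 24
d_cruise = 156 − 72 = 84; t_c = 84/24 = 7/2
T = 2·3 + 7/2 = 19/2

t_a=3 t_c=7/2 v_peak=24 T=19/2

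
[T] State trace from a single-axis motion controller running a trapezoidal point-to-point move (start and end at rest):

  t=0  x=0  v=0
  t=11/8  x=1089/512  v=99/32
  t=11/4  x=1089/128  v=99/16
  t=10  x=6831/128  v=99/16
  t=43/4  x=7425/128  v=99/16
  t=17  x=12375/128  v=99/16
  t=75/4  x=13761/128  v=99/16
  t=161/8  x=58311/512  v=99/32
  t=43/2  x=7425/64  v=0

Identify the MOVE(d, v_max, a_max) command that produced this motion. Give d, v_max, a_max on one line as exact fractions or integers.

d=7425/64 v_max=99/16 a_max=9/4

final state: t=43/2, x=7425/64, v=0 → d = 7425/64
a_max = (99/32−0)/(11/8−0) = 9/4
max v = 99/16 over t∈[11/4,75/4] → v_max = 99/16
check: 99/16·(11/4+16) = 7425/64 ✓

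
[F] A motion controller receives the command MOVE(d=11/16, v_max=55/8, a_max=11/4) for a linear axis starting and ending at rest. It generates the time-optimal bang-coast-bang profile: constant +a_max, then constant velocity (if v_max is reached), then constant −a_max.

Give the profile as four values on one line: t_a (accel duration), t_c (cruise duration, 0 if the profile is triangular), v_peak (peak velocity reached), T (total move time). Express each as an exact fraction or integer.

(v_max)²/a_max = (55/8)²/(11/4) = 275/16
11/16 < 275/16 so t_c = 0
v_peak = √(11/16·11/4) = √(121/64) = 11/8
t_a = (11/8)/(11/4) = 1/2; t_c = 0
T = 2·1/2 = 1

t_a=1/2 t_c=0 v_peak=11/8 T=1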